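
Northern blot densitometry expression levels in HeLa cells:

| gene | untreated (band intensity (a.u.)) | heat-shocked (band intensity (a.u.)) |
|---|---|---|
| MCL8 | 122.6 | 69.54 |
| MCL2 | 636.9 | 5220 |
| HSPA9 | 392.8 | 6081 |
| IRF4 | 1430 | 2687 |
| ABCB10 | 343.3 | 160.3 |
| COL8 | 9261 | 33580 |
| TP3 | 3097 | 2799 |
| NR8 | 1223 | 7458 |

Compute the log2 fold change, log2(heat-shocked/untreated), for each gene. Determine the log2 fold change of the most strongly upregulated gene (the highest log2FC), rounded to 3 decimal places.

log2(69.54/122.6) = -0.818  (MCL8)
log2(5220/636.9) = 3.035  (MCL2)
log2(6081/392.8) = 3.952  (HSPA9)
log2(2687/1430) = 0.910  (IRF4)
log2(160.3/343.3) = -1.099  (ABCB10)
log2(33580/9261) = 1.858  (COL8)
log2(2799/3097) = -0.146  (TP3)
log2(7458/1223) = 2.608  (NR8)
HSPA9 is most strongly upregulated.

3.952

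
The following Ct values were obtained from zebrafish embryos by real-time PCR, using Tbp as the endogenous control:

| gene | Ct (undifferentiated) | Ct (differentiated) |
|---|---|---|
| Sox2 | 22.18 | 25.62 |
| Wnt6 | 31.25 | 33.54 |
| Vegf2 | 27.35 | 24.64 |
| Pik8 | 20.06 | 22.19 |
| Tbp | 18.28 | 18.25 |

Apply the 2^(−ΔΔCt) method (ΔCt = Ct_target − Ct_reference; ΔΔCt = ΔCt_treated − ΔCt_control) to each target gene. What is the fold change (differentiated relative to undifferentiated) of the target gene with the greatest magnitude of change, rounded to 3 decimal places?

Sox2: ΔΔCt = (25.62−18.25) − (22.18−18.28) = 7.37 − 3.90 = 3.47; fold change = 2^-3.47 = 0.090
Wnt6: ΔΔCt = (33.54−18.25) − (31.25−18.28) = 15.29 − 12.97 = 2.32; fold change = 2^-2.32 = 0.200
Vegf2: ΔΔCt = (24.64−18.25) − (27.35−18.28) = 6.39 − 9.07 = -2.68; fold change = 2^2.68 = 6.409
Pik8: ΔΔCt = (22.19−18.25) − (20.06−18.28) = 3.94 − 1.78 = 2.16; fold change = 2^-2.16 = 0.224
Sox2 has the largest |ΔΔCt| = 3.47.

0.090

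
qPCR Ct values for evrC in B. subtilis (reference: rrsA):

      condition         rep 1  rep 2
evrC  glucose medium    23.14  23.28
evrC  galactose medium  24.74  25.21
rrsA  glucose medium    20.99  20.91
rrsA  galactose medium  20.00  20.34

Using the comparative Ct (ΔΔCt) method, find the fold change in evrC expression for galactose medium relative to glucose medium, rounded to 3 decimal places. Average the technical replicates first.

Mean Ct: evrC glucose medium 23.210; evrC galactose medium 24.975; rrsA glucose medium 20.950; rrsA galactose medium 20.170
ΔCt(glucose medium) = 23.210 − 20.950 = 2.260
ΔCt(galactose medium) = 24.975 − 20.170 = 4.805
ΔΔCt = 4.805 − 2.260 = 2.545
Fold change = 2^(−2.545) = 0.1713

0.171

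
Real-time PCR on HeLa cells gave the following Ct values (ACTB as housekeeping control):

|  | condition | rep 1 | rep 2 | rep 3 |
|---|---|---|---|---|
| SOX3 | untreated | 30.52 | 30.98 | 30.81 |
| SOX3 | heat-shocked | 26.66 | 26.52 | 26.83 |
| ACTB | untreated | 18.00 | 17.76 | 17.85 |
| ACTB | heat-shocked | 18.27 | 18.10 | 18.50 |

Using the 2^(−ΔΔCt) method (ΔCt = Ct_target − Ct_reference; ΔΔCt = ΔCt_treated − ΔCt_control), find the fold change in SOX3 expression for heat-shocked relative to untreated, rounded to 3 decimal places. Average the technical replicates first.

Mean Ct: SOX3 untreated 30.770; SOX3 heat-shocked 26.670; ACTB untreated 17.870; ACTB heat-shocked 18.290
ΔCt(untreated) = 30.770 − 17.870 = 12.900
ΔCt(heat-shocked) = 26.670 − 18.290 = 8.380
ΔΔCt = 8.380 − 12.900 = -4.520
Fold change = 2^(−(-4.520)) = 2^4.520 = 22.9433

22.943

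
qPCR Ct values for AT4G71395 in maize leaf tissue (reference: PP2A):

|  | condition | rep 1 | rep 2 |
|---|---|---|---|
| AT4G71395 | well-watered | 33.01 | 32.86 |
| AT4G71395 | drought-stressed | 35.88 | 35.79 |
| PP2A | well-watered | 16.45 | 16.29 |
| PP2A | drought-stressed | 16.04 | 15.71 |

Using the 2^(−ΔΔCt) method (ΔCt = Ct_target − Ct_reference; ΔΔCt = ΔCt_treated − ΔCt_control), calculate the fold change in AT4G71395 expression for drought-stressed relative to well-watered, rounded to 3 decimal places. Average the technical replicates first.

0.095

Mean Ct: AT4G71395 well-watered 32.935; AT4G71395 drought-stressed 35.835; PP2A well-watered 16.370; PP2A drought-stressed 15.875
ΔCt(well-watered) = 32.935 − 16.370 = 16.565
ΔCt(drought-stressed) = 35.835 − 15.875 = 19.960
ΔΔCt = 19.960 − 16.565 = 3.395
Fold change = 2^(−3.395) = 0.0951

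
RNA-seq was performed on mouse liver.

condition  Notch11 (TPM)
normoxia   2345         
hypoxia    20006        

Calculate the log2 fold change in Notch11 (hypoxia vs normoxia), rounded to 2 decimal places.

3.09

Fold change = 20006 / 2345 = 8.5313
log2(8.5313) = 3.093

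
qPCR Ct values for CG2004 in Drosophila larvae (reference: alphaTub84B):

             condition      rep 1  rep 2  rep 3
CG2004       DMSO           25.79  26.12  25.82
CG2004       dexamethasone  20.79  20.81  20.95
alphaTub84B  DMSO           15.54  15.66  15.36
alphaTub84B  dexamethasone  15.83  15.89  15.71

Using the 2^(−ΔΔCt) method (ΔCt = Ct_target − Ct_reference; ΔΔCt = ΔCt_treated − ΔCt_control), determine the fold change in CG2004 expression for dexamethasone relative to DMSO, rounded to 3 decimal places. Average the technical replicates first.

Mean Ct: CG2004 DMSO 25.910; CG2004 dexamethasone 20.850; alphaTub84B DMSO 15.520; alphaTub84B dexamethasone 15.810
ΔCt(DMSO) = 25.910 − 15.520 = 10.390
ΔCt(dexamethasone) = 20.850 − 15.810 = 5.040
ΔΔCt = 5.040 − 10.390 = -5.350
Fold change = 2^(−(-5.350)) = 2^5.350 = 40.7859

40.786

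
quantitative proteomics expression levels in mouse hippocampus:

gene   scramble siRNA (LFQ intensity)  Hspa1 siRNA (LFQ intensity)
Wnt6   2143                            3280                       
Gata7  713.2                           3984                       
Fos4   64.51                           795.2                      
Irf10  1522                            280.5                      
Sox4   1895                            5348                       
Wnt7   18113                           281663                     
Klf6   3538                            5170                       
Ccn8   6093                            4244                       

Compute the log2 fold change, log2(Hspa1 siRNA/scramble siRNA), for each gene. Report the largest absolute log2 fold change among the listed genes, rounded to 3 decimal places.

3.959

log2(3280/2143) = 0.614  (Wnt6)
log2(3984/713.2) = 2.482  (Gata7)
log2(795.2/64.51) = 3.624  (Fos4)
log2(280.5/1522) = -2.440  (Irf10)
log2(5348/1895) = 1.497  (Sox4)
log2(281663/18113) = 3.959  (Wnt7)
log2(5170/3538) = 0.547  (Klf6)
log2(4244/6093) = -0.522  (Ccn8)
The largest magnitude belongs to Wnt7.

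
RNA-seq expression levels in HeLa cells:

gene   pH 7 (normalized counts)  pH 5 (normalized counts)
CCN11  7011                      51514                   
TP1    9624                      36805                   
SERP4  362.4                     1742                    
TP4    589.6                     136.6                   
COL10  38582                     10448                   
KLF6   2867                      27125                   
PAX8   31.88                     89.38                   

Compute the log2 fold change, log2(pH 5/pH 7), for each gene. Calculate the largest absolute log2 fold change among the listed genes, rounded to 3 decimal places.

3.242

log2(51514/7011) = 2.877  (CCN11)
log2(36805/9624) = 1.935  (TP1)
log2(1742/362.4) = 2.265  (SERP4)
log2(136.6/589.6) = -2.110  (TP4)
log2(10448/38582) = -1.885  (COL10)
log2(27125/2867) = 3.242  (KLF6)
log2(89.38/31.88) = 1.487  (PAX8)
The largest magnitude belongs to KLF6.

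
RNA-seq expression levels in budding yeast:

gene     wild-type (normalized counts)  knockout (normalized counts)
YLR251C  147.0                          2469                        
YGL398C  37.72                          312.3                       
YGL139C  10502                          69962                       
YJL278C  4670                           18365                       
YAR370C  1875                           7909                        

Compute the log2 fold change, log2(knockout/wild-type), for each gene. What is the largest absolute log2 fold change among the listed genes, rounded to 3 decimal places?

4.070

log2(2469/147.0) = 4.070  (YLR251C)
log2(312.3/37.72) = 3.050  (YGL398C)
log2(69962/10502) = 2.736  (YGL139C)
log2(18365/4670) = 1.975  (YJL278C)
log2(7909/1875) = 2.077  (YAR370C)
The largest magnitude belongs to YLR251C.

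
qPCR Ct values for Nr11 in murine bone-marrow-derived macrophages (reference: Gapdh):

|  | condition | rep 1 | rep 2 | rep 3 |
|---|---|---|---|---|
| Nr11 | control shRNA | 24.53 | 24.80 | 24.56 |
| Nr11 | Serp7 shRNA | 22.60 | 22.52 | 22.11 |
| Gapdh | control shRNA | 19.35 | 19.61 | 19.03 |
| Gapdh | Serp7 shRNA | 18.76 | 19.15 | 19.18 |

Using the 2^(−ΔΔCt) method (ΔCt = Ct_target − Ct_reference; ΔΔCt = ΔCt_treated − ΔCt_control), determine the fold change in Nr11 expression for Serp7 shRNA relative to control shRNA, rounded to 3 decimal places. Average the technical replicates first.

Mean Ct: Nr11 control shRNA 24.630; Nr11 Serp7 shRNA 22.410; Gapdh control shRNA 19.330; Gapdh Serp7 shRNA 19.030
ΔCt(control shRNA) = 24.630 − 19.330 = 5.300
ΔCt(Serp7 shRNA) = 22.410 − 19.030 = 3.380
ΔΔCt = 3.380 − 5.300 = -1.920
Fold change = 2^(−(-1.920)) = 2^1.920 = 3.7842

3.784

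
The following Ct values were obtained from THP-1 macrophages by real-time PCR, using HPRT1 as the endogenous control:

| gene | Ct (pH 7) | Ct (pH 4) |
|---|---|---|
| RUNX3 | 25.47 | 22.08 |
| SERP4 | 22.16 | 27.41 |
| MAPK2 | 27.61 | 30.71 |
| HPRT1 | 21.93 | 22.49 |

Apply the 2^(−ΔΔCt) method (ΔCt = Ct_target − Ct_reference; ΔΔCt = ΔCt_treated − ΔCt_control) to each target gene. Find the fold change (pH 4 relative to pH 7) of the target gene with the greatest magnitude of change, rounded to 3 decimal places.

RUNX3: ΔΔCt = (22.08−22.49) − (25.47−21.93) = -0.41 − 3.54 = -3.95; fold change = 2^3.95 = 15.455
SERP4: ΔΔCt = (27.41−22.49) − (22.16−21.93) = 4.92 − 0.23 = 4.69; fold change = 2^-4.69 = 0.039
MAPK2: ΔΔCt = (30.71−22.49) − (27.61−21.93) = 8.22 − 5.68 = 2.54; fold change = 2^-2.54 = 0.172
SERP4 has the largest |ΔΔCt| = 4.69.

0.039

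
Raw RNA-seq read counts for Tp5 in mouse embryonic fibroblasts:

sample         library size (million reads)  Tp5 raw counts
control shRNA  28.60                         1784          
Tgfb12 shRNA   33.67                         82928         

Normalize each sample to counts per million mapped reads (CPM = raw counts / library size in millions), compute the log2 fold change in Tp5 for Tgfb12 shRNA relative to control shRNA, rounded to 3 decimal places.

5.303

CPM(control shRNA) = 1784 / 28.60 = 62.3776
CPM(Tgfb12 shRNA) = 82928 / 33.67 = 2462.9641
Fold change = 2462.9641 / 62.3776 = 39.48474
log2(39.48474) = 5.3032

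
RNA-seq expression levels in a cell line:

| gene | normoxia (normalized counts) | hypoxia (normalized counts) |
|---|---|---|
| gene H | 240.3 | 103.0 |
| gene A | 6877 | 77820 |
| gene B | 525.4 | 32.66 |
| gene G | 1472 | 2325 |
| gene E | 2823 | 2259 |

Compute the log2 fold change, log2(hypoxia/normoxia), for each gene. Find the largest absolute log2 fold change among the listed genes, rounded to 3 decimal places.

log2(103.0/240.3) = -1.222  (gene H)
log2(77820/6877) = 3.500  (gene A)
log2(32.66/525.4) = -4.008  (gene B)
log2(2325/1472) = 0.659  (gene G)
log2(2259/2823) = -0.322  (gene E)
The largest magnitude belongs to gene B.

4.008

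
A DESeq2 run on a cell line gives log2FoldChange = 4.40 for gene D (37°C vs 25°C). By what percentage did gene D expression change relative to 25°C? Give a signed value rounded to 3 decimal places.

Fold change = 2^(4.40) = 21.1121
Percent change = (FC − 1) × 100% = (21.1121 − 1) × 100 = 2011.213%

2011.213%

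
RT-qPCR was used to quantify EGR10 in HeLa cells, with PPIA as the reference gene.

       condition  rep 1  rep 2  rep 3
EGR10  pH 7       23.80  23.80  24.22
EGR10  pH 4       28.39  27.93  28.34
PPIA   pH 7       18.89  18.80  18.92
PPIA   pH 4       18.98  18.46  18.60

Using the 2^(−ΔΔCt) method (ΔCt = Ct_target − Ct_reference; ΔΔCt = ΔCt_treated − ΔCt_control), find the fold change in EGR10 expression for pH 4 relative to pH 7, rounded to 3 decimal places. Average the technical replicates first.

0.045

Mean Ct: EGR10 pH 7 23.940; EGR10 pH 4 28.220; PPIA pH 7 18.870; PPIA pH 4 18.680
ΔCt(pH 7) = 23.940 − 18.870 = 5.070
ΔCt(pH 4) = 28.220 − 18.680 = 9.540
ΔΔCt = 9.540 − 5.070 = 4.470
Fold change = 2^(−4.470) = 0.0451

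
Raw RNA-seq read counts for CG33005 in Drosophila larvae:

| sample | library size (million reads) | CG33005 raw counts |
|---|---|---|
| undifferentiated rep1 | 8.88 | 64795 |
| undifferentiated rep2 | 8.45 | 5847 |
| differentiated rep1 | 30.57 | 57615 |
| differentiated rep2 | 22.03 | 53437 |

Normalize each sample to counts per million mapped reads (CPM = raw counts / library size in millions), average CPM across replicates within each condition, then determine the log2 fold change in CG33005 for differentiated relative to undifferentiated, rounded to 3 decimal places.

CPM(undifferentiated rep1) = 64795 / 8.88 = 7296.7342
CPM(undifferentiated rep2) = 5847 / 8.45 = 691.9527
CPM(differentiated rep1) = 57615 / 30.57 = 1884.6909
CPM(differentiated rep2) = 53437 / 22.03 = 2425.6468
mean CPM(undifferentiated) = 3994.3434; mean CPM(differentiated) = 2155.1689
Fold change = 2155.1689 / 3994.3434 = 0.53956
log2(0.53956) = -0.8902

-0.890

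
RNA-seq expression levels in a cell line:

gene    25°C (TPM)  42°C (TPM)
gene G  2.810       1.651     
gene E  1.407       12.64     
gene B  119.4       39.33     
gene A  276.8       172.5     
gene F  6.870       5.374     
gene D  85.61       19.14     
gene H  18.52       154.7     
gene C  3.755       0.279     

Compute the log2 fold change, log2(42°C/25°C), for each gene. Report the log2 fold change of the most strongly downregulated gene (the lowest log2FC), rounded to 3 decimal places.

-3.750

log2(1.651/2.810) = -0.767  (gene G)
log2(12.64/1.407) = 3.167  (gene E)
log2(39.33/119.4) = -1.602  (gene B)
log2(172.5/276.8) = -0.682  (gene A)
log2(5.374/6.870) = -0.354  (gene F)
log2(19.14/85.61) = -2.161  (gene D)
log2(154.7/18.52) = 3.062  (gene H)
log2(0.279/3.755) = -3.750  (gene C)
gene C is most strongly downregulated.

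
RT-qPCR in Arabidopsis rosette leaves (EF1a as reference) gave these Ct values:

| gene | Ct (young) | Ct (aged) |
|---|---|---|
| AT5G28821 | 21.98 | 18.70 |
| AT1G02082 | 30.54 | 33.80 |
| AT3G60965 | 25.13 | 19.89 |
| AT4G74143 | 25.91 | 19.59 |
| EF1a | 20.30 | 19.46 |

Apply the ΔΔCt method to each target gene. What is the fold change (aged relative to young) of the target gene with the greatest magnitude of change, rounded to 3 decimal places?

AT5G28821: ΔΔCt = (18.70−19.46) − (21.98−20.30) = -0.76 − 1.68 = -2.44; fold change = 2^2.44 = 5.426
AT1G02082: ΔΔCt = (33.80−19.46) − (30.54−20.30) = 14.34 − 10.24 = 4.10; fold change = 2^-4.10 = 0.058
AT3G60965: ΔΔCt = (19.89−19.46) − (25.13−20.30) = 0.43 − 4.83 = -4.40; fold change = 2^4.40 = 21.112
AT4G74143: ΔΔCt = (19.59−19.46) − (25.91−20.30) = 0.13 − 5.61 = -5.48; fold change = 2^5.48 = 44.632
AT4G74143 has the largest |ΔΔCt| = 5.48.

44.632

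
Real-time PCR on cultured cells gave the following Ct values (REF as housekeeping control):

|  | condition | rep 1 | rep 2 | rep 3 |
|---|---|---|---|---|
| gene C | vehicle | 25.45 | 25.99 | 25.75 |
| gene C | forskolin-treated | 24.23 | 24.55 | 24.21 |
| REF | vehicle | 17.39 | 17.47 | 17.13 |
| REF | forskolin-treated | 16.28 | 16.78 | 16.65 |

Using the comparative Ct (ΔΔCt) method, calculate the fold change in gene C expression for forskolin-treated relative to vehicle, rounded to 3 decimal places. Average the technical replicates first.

Mean Ct: gene C vehicle 25.730; gene C forskolin-treated 24.330; REF vehicle 17.330; REF forskolin-treated 16.570
ΔCt(vehicle) = 25.730 − 17.330 = 8.400
ΔCt(forskolin-treated) = 24.330 − 16.570 = 7.760
ΔΔCt = 7.760 − 8.400 = -0.640
Fold change = 2^(−(-0.640)) = 2^0.640 = 1.5583

1.558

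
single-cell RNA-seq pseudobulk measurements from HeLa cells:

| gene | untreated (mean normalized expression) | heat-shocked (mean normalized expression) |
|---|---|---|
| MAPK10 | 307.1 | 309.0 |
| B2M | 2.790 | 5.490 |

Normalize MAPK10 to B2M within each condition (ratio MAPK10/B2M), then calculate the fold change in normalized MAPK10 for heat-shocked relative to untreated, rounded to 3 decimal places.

MAPK10/B2M (untreated) = 307.1 / 2.790 = 110.07
MAPK10/B2M (heat-shocked) = 309.0 / 5.490 = 56.284
Fold change = 56.284 / 110.07 = 0.5113

0.511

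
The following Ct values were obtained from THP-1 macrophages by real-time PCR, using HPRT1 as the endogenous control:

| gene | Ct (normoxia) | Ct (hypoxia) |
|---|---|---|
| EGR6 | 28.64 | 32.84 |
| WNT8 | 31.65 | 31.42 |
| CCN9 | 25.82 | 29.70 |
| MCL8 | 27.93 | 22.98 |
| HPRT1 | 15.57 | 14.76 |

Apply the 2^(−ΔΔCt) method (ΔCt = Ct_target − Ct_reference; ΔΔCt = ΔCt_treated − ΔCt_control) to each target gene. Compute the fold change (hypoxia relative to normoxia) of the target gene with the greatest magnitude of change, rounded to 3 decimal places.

EGR6: ΔΔCt = (32.84−14.76) − (28.64−15.57) = 18.08 − 13.07 = 5.01; fold change = 2^-5.01 = 0.031
WNT8: ΔΔCt = (31.42−14.76) − (31.65−15.57) = 16.66 − 16.08 = 0.58; fold change = 2^-0.58 = 0.669
CCN9: ΔΔCt = (29.70−14.76) − (25.82−15.57) = 14.94 − 10.25 = 4.69; fold change = 2^-4.69 = 0.039
MCL8: ΔΔCt = (22.98−14.76) − (27.93−15.57) = 8.22 − 12.36 = -4.14; fold change = 2^4.14 = 17.630
EGR6 has the largest |ΔΔCt| = 5.01.

0.031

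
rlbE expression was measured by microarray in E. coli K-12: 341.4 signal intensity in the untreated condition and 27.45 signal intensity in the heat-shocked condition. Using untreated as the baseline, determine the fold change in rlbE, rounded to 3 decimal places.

Fold change = 27.45 / 341.4 = 0.0804
rlbE is downregulated.

0.080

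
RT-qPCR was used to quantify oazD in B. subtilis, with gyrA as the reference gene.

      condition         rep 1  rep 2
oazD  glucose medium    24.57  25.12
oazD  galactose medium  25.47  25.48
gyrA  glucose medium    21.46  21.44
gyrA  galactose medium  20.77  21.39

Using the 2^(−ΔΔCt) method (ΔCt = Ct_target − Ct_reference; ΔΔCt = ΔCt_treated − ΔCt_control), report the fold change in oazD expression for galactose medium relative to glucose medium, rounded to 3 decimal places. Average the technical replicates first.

0.500

Mean Ct: oazD glucose medium 24.845; oazD galactose medium 25.475; gyrA glucose medium 21.450; gyrA galactose medium 21.080
ΔCt(glucose medium) = 24.845 − 21.450 = 3.395
ΔCt(galactose medium) = 25.475 − 21.080 = 4.395
ΔΔCt = 4.395 − 3.395 = 1.000
Fold change = 2^(−1.000) = 0.5000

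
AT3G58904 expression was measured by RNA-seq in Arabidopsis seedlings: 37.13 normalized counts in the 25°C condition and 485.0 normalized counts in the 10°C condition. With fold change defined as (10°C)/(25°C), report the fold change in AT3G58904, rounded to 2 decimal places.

13.06

Fold change = 485.0 / 37.13 = 13.062
AT3G58904 is upregulated.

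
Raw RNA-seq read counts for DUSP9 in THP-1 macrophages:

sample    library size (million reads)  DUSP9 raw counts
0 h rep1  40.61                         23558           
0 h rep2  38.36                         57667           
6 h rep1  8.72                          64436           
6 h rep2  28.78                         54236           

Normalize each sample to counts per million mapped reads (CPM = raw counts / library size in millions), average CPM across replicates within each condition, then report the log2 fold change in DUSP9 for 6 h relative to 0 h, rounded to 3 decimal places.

CPM(0 h rep1) = 23558 / 40.61 = 580.1034
CPM(0 h rep2) = 57667 / 38.36 = 1503.3107
CPM(6 h rep1) = 64436 / 8.72 = 7389.4495
CPM(6 h rep2) = 54236 / 28.78 = 1884.5031
mean CPM(0 h) = 1041.7071; mean CPM(6 h) = 4636.9763
Fold change = 4636.9763 / 1041.7071 = 4.45132
log2(4.45132) = 2.1542

2.154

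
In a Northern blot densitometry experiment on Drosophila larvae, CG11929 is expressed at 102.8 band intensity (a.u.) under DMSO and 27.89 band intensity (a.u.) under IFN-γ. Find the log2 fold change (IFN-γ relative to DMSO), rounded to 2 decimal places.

-1.88

Fold change = 27.89 / 102.8 = 0.2713
log2(0.2713) = -1.882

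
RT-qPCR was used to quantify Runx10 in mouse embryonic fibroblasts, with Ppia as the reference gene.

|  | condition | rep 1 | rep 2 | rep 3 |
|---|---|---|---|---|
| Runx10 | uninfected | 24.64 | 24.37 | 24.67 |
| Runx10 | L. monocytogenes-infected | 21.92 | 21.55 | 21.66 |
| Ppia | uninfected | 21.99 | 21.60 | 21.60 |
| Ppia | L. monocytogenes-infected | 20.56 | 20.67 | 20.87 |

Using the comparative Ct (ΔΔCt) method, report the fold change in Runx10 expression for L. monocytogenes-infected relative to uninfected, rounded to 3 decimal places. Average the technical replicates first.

3.531

Mean Ct: Runx10 uninfected 24.560; Runx10 L. monocytogenes-infected 21.710; Ppia uninfected 21.730; Ppia L. monocytogenes-infected 20.700
ΔCt(uninfected) = 24.560 − 21.730 = 2.830
ΔCt(L. monocytogenes-infected) = 21.710 − 20.700 = 1.010
ΔΔCt = 1.010 − 2.830 = -1.820
Fold change = 2^(−(-1.820)) = 2^1.820 = 3.5308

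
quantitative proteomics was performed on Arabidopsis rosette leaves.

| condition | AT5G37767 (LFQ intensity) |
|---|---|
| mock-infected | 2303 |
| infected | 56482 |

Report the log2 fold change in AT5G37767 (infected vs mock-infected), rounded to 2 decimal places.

Fold change = 56482 / 2303 = 24.5254
log2(24.5254) = 4.616

4.62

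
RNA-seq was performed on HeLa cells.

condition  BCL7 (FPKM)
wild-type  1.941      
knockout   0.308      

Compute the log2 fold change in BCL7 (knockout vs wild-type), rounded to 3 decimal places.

-2.656

Fold change = 0.308 / 1.941 = 0.1587
log2(0.1587) = -2.6558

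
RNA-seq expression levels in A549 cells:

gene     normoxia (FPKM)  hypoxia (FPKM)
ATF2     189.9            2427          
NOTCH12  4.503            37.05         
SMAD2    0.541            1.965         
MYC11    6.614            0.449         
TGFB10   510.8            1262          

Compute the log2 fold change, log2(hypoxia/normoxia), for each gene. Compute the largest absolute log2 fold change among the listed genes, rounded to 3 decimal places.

log2(2427/189.9) = 3.676  (ATF2)
log2(37.05/4.503) = 3.041  (NOTCH12)
log2(1.965/0.541) = 1.861  (SMAD2)
log2(0.449/6.614) = -3.881  (MYC11)
log2(1262/510.8) = 1.305  (TGFB10)
The largest magnitude belongs to MYC11.

3.881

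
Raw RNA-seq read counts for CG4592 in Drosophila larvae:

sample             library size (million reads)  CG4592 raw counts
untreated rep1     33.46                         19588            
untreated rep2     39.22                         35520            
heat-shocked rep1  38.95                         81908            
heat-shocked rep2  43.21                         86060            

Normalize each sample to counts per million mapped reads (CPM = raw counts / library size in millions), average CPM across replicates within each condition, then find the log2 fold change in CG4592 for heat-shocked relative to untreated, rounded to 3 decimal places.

CPM(untreated rep1) = 19588 / 33.46 = 585.4154
CPM(untreated rep2) = 35520 / 39.22 = 905.6604
CPM(heat-shocked rep1) = 81908 / 38.95 = 2102.9012
CPM(heat-shocked rep2) = 86060 / 43.21 = 1991.6686
mean CPM(untreated) = 745.5379; mean CPM(heat-shocked) = 2047.2849
Fold change = 2047.2849 / 745.5379 = 2.74605
log2(2.74605) = 1.4574

1.457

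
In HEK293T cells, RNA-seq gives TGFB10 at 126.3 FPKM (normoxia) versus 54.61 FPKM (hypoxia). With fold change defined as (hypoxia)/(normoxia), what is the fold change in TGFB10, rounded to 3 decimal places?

Fold change = 54.61 / 126.3 = 0.4324
TGFB10 is downregulated.

0.432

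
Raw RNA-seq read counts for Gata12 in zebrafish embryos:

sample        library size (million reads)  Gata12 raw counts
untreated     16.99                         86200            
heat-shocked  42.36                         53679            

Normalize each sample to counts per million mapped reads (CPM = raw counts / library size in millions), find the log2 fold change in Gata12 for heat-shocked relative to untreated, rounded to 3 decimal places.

-2.001

CPM(untreated) = 86200 / 16.99 = 5073.5727
CPM(heat-shocked) = 53679 / 42.36 = 1267.2096
Fold change = 1267.2096 / 5073.5727 = 0.24977
log2(0.24977) = -2.0013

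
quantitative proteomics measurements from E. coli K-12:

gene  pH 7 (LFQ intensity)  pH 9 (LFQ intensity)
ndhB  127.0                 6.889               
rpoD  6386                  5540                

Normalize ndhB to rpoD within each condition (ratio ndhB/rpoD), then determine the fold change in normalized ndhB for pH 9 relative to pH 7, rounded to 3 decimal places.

ndhB/rpoD (pH 7) = 127.0 / 6386 = 0.019887
ndhB/rpoD (pH 9) = 6.889 / 5540 = 0.0012435
Fold change = 0.0012435 / 0.019887 = 0.0625

0.063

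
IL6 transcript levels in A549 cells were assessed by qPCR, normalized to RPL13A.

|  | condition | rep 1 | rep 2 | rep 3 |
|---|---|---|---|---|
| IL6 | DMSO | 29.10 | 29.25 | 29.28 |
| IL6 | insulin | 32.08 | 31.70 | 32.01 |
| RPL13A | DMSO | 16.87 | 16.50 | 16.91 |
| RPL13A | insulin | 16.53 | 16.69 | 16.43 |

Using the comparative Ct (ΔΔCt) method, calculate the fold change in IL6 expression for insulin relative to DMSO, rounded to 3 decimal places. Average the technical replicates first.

0.131

Mean Ct: IL6 DMSO 29.210; IL6 insulin 31.930; RPL13A DMSO 16.760; RPL13A insulin 16.550
ΔCt(DMSO) = 29.210 − 16.760 = 12.450
ΔCt(insulin) = 31.930 − 16.550 = 15.380
ΔΔCt = 15.380 − 12.450 = 2.930
Fold change = 2^(−2.930) = 0.1312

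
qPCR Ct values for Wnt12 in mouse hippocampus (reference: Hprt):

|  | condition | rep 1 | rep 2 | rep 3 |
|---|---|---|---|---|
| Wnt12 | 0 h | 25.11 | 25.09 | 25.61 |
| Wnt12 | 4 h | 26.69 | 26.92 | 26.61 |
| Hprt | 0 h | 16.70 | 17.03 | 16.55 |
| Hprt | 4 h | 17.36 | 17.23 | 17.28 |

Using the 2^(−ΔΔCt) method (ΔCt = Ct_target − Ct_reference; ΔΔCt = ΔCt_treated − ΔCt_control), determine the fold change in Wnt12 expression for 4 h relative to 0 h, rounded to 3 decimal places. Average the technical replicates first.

0.521

Mean Ct: Wnt12 0 h 25.270; Wnt12 4 h 26.740; Hprt 0 h 16.760; Hprt 4 h 17.290
ΔCt(0 h) = 25.270 − 16.760 = 8.510
ΔCt(4 h) = 26.740 − 17.290 = 9.450
ΔΔCt = 9.450 − 8.510 = 0.940
Fold change = 2^(−0.940) = 0.5212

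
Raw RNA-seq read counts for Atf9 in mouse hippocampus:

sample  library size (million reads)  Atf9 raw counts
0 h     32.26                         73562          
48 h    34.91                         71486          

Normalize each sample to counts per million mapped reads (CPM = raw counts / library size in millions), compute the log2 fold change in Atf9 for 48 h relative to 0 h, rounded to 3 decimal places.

CPM(0 h) = 73562 / 32.26 = 2280.2852
CPM(48 h) = 71486 / 34.91 = 2047.7227
Fold change = 2047.7227 / 2280.2852 = 0.89801
log2(0.89801) = -0.1552

-0.155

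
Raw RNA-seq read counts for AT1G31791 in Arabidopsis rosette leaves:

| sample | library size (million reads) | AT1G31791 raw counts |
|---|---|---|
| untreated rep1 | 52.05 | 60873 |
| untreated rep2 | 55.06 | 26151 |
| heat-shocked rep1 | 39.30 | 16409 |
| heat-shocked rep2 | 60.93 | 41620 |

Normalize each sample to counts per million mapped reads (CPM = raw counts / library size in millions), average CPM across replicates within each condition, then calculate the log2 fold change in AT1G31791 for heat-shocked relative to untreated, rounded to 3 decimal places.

CPM(untreated rep1) = 60873 / 52.05 = 1169.5101
CPM(untreated rep2) = 26151 / 55.06 = 474.9546
CPM(heat-shocked rep1) = 16409 / 39.30 = 417.5318
CPM(heat-shocked rep2) = 41620 / 60.93 = 683.0789
mean CPM(untreated) = 822.2323; mean CPM(heat-shocked) = 550.3054
Fold change = 550.3054 / 822.2323 = 0.66928
log2(0.66928) = -0.5793

-0.579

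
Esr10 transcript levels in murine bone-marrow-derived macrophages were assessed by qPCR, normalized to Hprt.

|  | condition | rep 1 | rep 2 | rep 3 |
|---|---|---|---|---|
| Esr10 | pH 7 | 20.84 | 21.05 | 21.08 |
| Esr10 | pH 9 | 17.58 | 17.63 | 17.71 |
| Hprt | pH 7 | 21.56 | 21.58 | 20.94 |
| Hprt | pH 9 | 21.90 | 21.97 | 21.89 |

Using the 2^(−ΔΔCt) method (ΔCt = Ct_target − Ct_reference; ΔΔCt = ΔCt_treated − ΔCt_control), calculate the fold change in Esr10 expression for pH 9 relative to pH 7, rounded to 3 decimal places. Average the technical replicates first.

15.032

Mean Ct: Esr10 pH 7 20.990; Esr10 pH 9 17.640; Hprt pH 7 21.360; Hprt pH 9 21.920
ΔCt(pH 7) = 20.990 − 21.360 = -0.370
ΔCt(pH 9) = 17.640 − 21.920 = -4.280
ΔΔCt = -4.280 − (-0.370) = -3.910
Fold change = 2^(−(-3.910)) = 2^3.910 = 15.0324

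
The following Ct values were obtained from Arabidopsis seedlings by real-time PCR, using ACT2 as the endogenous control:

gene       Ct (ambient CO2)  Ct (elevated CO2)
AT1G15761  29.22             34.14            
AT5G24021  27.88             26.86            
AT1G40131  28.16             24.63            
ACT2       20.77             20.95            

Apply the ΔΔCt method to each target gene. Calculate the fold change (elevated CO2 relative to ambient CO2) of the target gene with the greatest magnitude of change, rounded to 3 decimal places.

AT1G15761: ΔΔCt = (34.14−20.95) − (29.22−20.77) = 13.19 − 8.45 = 4.74; fold change = 2^-4.74 = 0.037
AT5G24021: ΔΔCt = (26.86−20.95) − (27.88−20.77) = 5.91 − 7.11 = -1.20; fold change = 2^1.20 = 2.297
AT1G40131: ΔΔCt = (24.63−20.95) − (28.16−20.77) = 3.68 − 7.39 = -3.71; fold change = 2^3.71 = 13.086
AT1G15761 has the largest |ΔΔCt| = 4.74.

0.037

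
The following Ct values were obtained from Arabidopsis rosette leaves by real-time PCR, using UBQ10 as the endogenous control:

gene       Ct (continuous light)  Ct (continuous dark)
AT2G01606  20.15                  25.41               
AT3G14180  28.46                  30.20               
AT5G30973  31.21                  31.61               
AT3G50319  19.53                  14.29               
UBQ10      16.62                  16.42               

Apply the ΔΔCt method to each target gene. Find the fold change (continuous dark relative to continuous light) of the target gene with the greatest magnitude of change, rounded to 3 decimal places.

0.023

AT2G01606: ΔΔCt = (25.41−16.42) − (20.15−16.62) = 8.99 − 3.53 = 5.46; fold change = 2^-5.46 = 0.023
AT3G14180: ΔΔCt = (30.20−16.42) − (28.46−16.62) = 13.78 − 11.84 = 1.94; fold change = 2^-1.94 = 0.261
AT5G30973: ΔΔCt = (31.61−16.42) − (31.21−16.62) = 15.19 − 14.59 = 0.60; fold change = 2^-0.60 = 0.660
AT3G50319: ΔΔCt = (14.29−16.42) − (19.53−16.62) = -2.13 − 2.91 = -5.04; fold change = 2^5.04 = 32.900
AT2G01606 has the largest |ΔΔCt| = 5.46.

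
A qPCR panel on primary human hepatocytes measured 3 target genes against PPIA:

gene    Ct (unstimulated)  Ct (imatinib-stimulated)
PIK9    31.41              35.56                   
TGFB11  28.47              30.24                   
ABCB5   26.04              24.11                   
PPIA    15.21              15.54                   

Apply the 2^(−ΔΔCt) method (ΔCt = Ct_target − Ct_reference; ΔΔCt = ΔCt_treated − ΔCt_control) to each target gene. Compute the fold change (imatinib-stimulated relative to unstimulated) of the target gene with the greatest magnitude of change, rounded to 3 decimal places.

PIK9: ΔΔCt = (35.56−15.54) − (31.41−15.21) = 20.02 − 16.20 = 3.82; fold change = 2^-3.82 = 0.071
TGFB11: ΔΔCt = (30.24−15.54) − (28.47−15.21) = 14.70 − 13.26 = 1.44; fold change = 2^-1.44 = 0.369
ABCB5: ΔΔCt = (24.11−15.54) − (26.04−15.21) = 8.57 − 10.83 = -2.26; fold change = 2^2.26 = 4.790
PIK9 has the largest |ΔΔCt| = 3.82.

0.071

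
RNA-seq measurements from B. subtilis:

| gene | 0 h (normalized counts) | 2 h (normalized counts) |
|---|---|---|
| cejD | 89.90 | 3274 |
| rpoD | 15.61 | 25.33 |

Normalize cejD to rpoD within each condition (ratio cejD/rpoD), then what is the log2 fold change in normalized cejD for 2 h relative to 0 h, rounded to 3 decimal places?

4.488

cejD/rpoD (0 h) = 89.90 / 15.61 = 5.7591
cejD/rpoD (2 h) = 3274 / 25.33 = 129.25
Fold change = 129.25 / 5.7591 = 22.4433
log2(22.4433) = 4.4882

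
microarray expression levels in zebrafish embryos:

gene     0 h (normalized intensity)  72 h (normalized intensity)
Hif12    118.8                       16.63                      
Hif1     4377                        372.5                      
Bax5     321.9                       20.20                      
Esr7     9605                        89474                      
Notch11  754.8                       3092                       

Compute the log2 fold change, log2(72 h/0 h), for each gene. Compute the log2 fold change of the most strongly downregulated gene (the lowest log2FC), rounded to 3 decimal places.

log2(16.63/118.8) = -2.837  (Hif12)
log2(372.5/4377) = -3.555  (Hif1)
log2(20.20/321.9) = -3.994  (Bax5)
log2(89474/9605) = 3.220  (Esr7)
log2(3092/754.8) = 2.034  (Notch11)
Bax5 is most strongly downregulated.

-3.994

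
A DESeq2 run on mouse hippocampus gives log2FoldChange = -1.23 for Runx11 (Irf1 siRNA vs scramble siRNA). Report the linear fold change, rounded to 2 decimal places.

0.43

Fold change = 2^(-1.23) = 0.426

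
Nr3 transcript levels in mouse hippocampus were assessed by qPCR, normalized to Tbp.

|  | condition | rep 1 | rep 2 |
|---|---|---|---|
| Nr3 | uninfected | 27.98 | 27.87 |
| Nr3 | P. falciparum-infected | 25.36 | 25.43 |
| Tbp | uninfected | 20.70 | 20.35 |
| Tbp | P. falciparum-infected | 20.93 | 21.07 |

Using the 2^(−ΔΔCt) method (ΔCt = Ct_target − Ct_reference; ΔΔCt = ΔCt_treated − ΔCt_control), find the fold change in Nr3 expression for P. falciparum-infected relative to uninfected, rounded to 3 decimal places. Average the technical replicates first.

Mean Ct: Nr3 uninfected 27.925; Nr3 P. falciparum-infected 25.395; Tbp uninfected 20.525; Tbp P. falciparum-infected 21.000
ΔCt(uninfected) = 27.925 − 20.525 = 7.400
ΔCt(P. falciparum-infected) = 25.395 − 21.000 = 4.395
ΔΔCt = 4.395 − 7.400 = -3.005
Fold change = 2^(−(-3.005)) = 2^3.005 = 8.0278

8.028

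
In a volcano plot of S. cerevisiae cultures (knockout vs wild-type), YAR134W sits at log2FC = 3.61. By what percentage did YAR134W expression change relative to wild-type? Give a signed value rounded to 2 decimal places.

1121.01%

Fold change = 2^(3.61) = 12.2101
Percent change = (FC − 1) × 100% = (12.2101 − 1) × 100 = 1121.01%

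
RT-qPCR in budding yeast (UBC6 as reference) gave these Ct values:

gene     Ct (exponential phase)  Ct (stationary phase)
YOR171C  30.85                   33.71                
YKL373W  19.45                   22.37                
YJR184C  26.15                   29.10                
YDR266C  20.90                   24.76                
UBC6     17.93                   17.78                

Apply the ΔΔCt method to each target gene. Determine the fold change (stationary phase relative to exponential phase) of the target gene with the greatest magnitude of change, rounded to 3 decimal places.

YOR171C: ΔΔCt = (33.71−17.78) − (30.85−17.93) = 15.93 − 12.92 = 3.01; fold change = 2^-3.01 = 0.124
YKL373W: ΔΔCt = (22.37−17.78) − (19.45−17.93) = 4.59 − 1.52 = 3.07; fold change = 2^-3.07 = 0.119
YJR184C: ΔΔCt = (29.10−17.78) − (26.15−17.93) = 11.32 − 8.22 = 3.10; fold change = 2^-3.10 = 0.117
YDR266C: ΔΔCt = (24.76−17.78) − (20.90−17.93) = 6.98 − 2.97 = 4.01; fold change = 2^-4.01 = 0.062
YDR266C has the largest |ΔΔCt| = 4.01.

0.062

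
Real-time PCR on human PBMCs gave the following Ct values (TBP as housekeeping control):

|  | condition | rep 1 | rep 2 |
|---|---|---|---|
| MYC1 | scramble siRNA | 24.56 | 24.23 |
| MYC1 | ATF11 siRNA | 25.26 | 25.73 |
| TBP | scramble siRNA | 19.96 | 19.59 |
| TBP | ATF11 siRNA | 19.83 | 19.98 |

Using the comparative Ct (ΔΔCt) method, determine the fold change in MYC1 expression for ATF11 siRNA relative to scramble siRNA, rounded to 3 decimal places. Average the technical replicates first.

0.511

Mean Ct: MYC1 scramble siRNA 24.395; MYC1 ATF11 siRNA 25.495; TBP scramble siRNA 19.775; TBP ATF11 siRNA 19.905
ΔCt(scramble siRNA) = 24.395 − 19.775 = 4.620
ΔCt(ATF11 siRNA) = 25.495 − 19.905 = 5.590
ΔΔCt = 5.590 − 4.620 = 0.970
Fold change = 2^(−0.970) = 0.5105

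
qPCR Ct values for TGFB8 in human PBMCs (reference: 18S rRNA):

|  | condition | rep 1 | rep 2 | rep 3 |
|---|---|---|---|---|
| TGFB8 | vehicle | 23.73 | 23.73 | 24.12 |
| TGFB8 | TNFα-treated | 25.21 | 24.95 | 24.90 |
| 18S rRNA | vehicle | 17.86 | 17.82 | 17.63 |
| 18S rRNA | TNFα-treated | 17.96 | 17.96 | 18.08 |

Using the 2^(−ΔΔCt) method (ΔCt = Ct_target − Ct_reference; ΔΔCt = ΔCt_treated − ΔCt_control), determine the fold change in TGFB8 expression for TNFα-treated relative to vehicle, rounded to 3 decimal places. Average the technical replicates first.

Mean Ct: TGFB8 vehicle 23.860; TGFB8 TNFα-treated 25.020; 18S rRNA vehicle 17.770; 18S rRNA TNFα-treated 18.000
ΔCt(vehicle) = 23.860 − 17.770 = 6.090
ΔCt(TNFα-treated) = 25.020 − 18.000 = 7.020
ΔΔCt = 7.020 − 6.090 = 0.930
Fold change = 2^(−0.930) = 0.5249

0.525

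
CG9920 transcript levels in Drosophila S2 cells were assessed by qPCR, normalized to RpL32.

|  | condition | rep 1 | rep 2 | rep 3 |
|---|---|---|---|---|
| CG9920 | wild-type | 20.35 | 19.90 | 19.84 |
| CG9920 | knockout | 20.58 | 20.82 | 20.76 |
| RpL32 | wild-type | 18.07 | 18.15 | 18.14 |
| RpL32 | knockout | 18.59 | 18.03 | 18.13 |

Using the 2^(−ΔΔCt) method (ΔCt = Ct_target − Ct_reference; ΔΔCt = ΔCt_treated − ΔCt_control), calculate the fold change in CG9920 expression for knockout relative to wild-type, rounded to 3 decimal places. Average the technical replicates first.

Mean Ct: CG9920 wild-type 20.030; CG9920 knockout 20.720; RpL32 wild-type 18.120; RpL32 knockout 18.250
ΔCt(wild-type) = 20.030 − 18.120 = 1.910
ΔCt(knockout) = 20.720 − 18.250 = 2.470
ΔΔCt = 2.470 − 1.910 = 0.560
Fold change = 2^(−0.560) = 0.6783

0.678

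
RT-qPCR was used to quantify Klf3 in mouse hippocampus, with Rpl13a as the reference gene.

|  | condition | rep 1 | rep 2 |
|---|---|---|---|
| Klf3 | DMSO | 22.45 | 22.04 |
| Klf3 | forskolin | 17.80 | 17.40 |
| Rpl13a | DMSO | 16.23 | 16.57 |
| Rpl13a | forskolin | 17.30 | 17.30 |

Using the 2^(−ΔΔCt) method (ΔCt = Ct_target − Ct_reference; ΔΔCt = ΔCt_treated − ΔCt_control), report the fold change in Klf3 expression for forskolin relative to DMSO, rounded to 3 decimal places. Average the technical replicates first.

46.689

Mean Ct: Klf3 DMSO 22.245; Klf3 forskolin 17.600; Rpl13a DMSO 16.400; Rpl13a forskolin 17.300
ΔCt(DMSO) = 22.245 − 16.400 = 5.845
ΔCt(forskolin) = 17.600 − 17.300 = 0.300
ΔΔCt = 0.300 − 5.845 = -5.545
Fold change = 2^(−(-5.545)) = 2^5.545 = 46.6887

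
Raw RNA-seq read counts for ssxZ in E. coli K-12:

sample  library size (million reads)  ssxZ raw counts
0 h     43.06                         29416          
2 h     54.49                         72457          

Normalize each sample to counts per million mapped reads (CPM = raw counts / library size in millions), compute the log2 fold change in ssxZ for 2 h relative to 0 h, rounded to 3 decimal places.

CPM(0 h) = 29416 / 43.06 = 683.1398
CPM(2 h) = 72457 / 54.49 = 1329.7302
Fold change = 1329.7302 / 683.1398 = 1.94650
log2(1.94650) = 0.9609

0.961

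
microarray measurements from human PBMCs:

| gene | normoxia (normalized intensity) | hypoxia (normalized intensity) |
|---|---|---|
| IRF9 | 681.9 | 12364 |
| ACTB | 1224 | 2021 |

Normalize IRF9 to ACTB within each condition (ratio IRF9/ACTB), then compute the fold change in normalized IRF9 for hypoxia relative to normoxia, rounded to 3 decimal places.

10.981

IRF9/ACTB (normoxia) = 681.9 / 1224 = 0.55711
IRF9/ACTB (hypoxia) = 12364 / 2021 = 6.1178
Fold change = 6.1178 / 0.55711 = 10.9813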